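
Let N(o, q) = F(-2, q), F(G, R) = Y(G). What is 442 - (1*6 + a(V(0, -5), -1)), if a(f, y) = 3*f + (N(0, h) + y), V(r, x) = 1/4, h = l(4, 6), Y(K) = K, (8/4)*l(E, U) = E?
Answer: 1753/4 ≈ 438.25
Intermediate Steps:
l(E, U) = E/2
h = 2 (h = (½)*4 = 2)
F(G, R) = G
N(o, q) = -2
V(r, x) = ¼
a(f, y) = -2 + y + 3*f (a(f, y) = 3*f + (-2 + y) = -2 + y + 3*f)
442 - (1*6 + a(V(0, -5), -1)) = 442 - (1*6 + (-2 - 1 + 3*(¼))) = 442 - (6 + (-2 - 1 + ¾)) = 442 - (6 - 9/4) = 442 - 1*15/4 = 442 - 15/4 = 1753/4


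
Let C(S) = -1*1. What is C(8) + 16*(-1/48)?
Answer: -4/3 ≈ -1.3333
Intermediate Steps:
C(S) = -1
C(8) + 16*(-1/48) = -1 + 16*(-1/48) = -1 - ⅓ = -4/3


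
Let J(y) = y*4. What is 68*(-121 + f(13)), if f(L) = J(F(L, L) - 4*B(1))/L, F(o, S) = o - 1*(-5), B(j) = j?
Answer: -103156/13 ≈ -7935.1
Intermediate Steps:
F(o, S) = 5 + o (F(o, S) = o + 5 = 5 + o)
J(y) = 4*y
f(L) = (4 + 4*L)/L (f(L) = (4*((5 + L) - 4*1))/L = (4*((5 + L) - 4))/L = (4*(1 + L))/L = (4 + 4*L)/L)
68*(-121 + f(13)) = 68*(-121 + (4 + 4/13)) = 68*(-121 + 56/13) = 68*(-1517/13) = -103156/13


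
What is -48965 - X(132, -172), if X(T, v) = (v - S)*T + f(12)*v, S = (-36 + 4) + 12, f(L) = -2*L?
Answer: -33029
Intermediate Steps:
S = -20 (S = -32 + 12 = -20)
X(T, v) = -24*v + T*(20 + v) (X(T, v) = (v - 1*(-20))*T + (-2*12)*v = (v + 20)*T - 24*v = (20 + v)*T - 24*v = T*(20 + v) - 24*v = -24*v + T*(20 + v))
-48965 - X(132, -172) = -48965 - (-24*(-172) + 20*132 + 132*(-172)) = -48965 - (4128 + 2640 - 22704) = -48965 - 1*(-15936) = -48965 + 15936 = -33029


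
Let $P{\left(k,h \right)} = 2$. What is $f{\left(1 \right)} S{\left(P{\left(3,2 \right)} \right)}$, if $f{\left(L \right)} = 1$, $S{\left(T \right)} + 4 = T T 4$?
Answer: $12$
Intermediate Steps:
$S{\left(T \right)} = -4 + 4 T^{2}$ ($S{\left(T \right)} = -4 + T T 4 = -4 + T^{2} \cdot 4 = -4 + 4 T^{2}$)
$f{\left(1 \right)} S{\left(P{\left(3,2 \right)} \right)} = 1 \left(-4 + 4 \cdot 2^{2}\right) = 1 \left(-4 + 4 \cdot 4\right) = 1 \left(-4 + 16\right) = 1 \cdot 12 = 12$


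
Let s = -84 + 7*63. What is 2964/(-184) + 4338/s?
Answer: -21663/5474 ≈ -3.9574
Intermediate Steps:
s = 357 (s = -84 + 441 = 357)
2964/(-184) + 4338/s = 2964/(-184) + 4338/357 = 2964*(-1/184) + 4338*(1/357) = -741/46 + 1446/119 = -21663/5474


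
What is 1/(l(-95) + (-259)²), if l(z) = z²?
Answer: 1/76106 ≈ 1.3140e-5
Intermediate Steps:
1/(l(-95) + (-259)²) = 1/((-95)² + (-259)²) = 1/(9025 + 67081) = 1/76106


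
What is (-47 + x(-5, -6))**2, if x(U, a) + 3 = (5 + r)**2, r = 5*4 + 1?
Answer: 391876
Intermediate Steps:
r = 21 (r = 20 + 1 = 21)
x(U, a) = 673 (x(U, a) = -3 + (5 + 21)**2 = -3 + 26**2 = -3 + 676 = 673)
(-47 + x(-5, -6))**2 = (-47 + 673)**2 = 626**2 = 391876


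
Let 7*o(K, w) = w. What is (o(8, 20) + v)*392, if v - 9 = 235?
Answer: 96768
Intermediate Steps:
v = 244 (v = 9 + 235 = 244)
o(K, w) = w/7
(o(8, 20) + v)*392 = ((1/7)*20 + 244)*392 = (20/7 + 244)*392 = (1728/7)*392 = 96768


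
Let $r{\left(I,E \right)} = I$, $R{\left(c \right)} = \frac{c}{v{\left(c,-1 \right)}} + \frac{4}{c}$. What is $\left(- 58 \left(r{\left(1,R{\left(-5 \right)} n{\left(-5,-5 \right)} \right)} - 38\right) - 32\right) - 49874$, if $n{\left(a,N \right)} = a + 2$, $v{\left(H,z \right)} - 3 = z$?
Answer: $-47760$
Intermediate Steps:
$v{\left(H,z \right)} = 3 + z$
$n{\left(a,N \right)} = 2 + a$
$R{\left(c \right)} = \frac{c}{2} + \frac{4}{c}$ ($R{\left(c \right)} = \frac{c}{3 - 1} + \frac{4}{c} = \frac{c}{2} + \frac{4}{c}$)
$\left(- 58 \left(r{\left(1,R{\left(-5 \right)} n{\left(-5,-5 \right)} \right)} - 38\right) - 32\right) - 49874 = \left(- 58 \left(1 - 38\right) - 32\right) - 49874 = \left(\left(-58\right) \left(-37\right) - 32\right) - 49874 = \left(2146 - 32\right) - 49874 = 2114 - 49874 = -47760$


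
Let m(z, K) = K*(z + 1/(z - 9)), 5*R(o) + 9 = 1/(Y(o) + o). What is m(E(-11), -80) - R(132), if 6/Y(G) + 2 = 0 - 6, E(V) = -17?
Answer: 46576373/34125 ≈ 1364.9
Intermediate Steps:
Y(G) = -¾ (Y(G) = 6/(-2 + (0 - 6)) = 6/(-2 - 6) = 6/(-8) = 6*(-⅛) = -¾)
R(o) = -9/5 + 1/(5*(-¾ + o))
m(z, K) = K*(z + 1/(-9 + z))
m(E(-11), -80) - R(132) = -80*(1 + (-17)² - 9*(-17))/(-9 - 17) - (31 - 36*132)/(5*(-3 + 4*132)) = -80*(1 + 289 + 153)/(-26) - (31 - 4752)/(5*(-3 + 528)) = -80*(-1/26)*443 - (-4721)/(5*525) = 17720/13 - (-4721)/(5*525) = 17720/13 - 1*(-4721/2625) = 17720/13 + 4721/2625 = 46576373/34125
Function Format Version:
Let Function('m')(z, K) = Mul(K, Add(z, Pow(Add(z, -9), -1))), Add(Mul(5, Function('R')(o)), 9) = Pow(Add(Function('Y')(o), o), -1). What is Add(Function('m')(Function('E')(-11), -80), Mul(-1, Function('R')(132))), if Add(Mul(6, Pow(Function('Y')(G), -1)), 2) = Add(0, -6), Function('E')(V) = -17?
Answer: Rational(46576373, 34125) ≈ 1364.9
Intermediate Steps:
Function('Y')(G) = Rational(-3, 4) (Function('Y')(G) = Mul(6, Pow(Add(-2, Add(0, -6)), -1)) = Mul(6, Pow(Add(-2, -6), -1)) = Mul(6, Pow(-8, -1)) = Mul(6, Rational(-1, 8)) = Rational(-3, 4))
Function('R')(o) = Add(Rational(-9, 5), Mul(Rational(1, 5), Pow(Add(Rational(-3, 4), o), -1)))
Function('m')(z, K) = Mul(K, Add(z, Pow(Add(-9, z), -1)))
Add(Function('m')(Function('E')(-11), -80), Mul(-1, Function('R')(132))) = Add(Mul(-80, Pow(Add(-9, -17), -1), Add(1, Pow(-17, 2), Mul(-9, -17))), Mul(-1, Mul(Rational(1, 5), Pow(Add(-3, Mul(4, 132)), -1), Add(31, Mul(-36, 132))))) = Add(Mul(-80, Pow(-26, -1), Add(1, 289, 153)), Mul(-1, Mul(Rational(1, 5), Pow(Add(-3, 528), -1), Add(31, -4752)))) = Add(Mul(-80, Rational(-1, 26), 443), Mul(-1, Mul(Rational(1, 5), Pow(525, -1), -4721))) = Add(Rational(17720, 13), Mul(-1, Mul(Rational(1, 5), Rational(1, 525), -4721))) = Add(Rational(17720, 13), Mul(-1, Rational(-4721, 2625))) = Add(Rational(17720, 13), Rational(4721, 2625)) = Rational(46576373, 34125)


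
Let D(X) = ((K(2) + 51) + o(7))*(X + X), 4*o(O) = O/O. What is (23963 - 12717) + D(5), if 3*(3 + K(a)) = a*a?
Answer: 70451/6 ≈ 11742.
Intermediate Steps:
K(a) = -3 + a**2/3 (K(a) = -3 + (a*a)/3 = -3 + a**2/3)
o(O) = 1/4 (o(O) = (O/O)/4 = (1/4)*1 = 1/4)
D(X) = 595*X/6 (D(X) = (((-3 + (1/3)*2**2) + 51) + 1/4)*(X + X) = (((-3 + (1/3)*4) + 51) + 1/4)*(2*X) = (((-3 + 4/3) + 51) + 1/4)*(2*X) = ((-5/3 + 51) + 1/4)*(2*X) = (148/3 + 1/4)*(2*X) = 595*(2*X)/12 = 595*X/6)
(23963 - 12717) + D(5) = (23963 - 12717) + (595/6)*5 = 11246 + 2975/6 = 70451/6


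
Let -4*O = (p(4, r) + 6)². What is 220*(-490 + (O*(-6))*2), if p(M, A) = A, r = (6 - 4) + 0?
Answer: -65560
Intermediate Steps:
r = 2 (r = 2 + 0 = 2)
O = -16 (O = -(2 + 6)²/4 = -¼*8² = -¼*64 = -16)
220*(-490 + (O*(-6))*2) = 220*(-490 - 16*(-6)*2) = 220*(-490 + 96*2) = 220*(-490 + 192) = 220*(-298) = -65560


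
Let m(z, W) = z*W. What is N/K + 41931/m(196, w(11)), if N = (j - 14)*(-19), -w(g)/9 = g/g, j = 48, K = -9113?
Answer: -42330851/1786148 ≈ -23.700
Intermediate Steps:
w(g) = -9 (w(g) = -9*g/g = -9*1 = -9)
m(z, W) = W*z
N = -646 (N = (48 - 14)*(-19) = 34*(-19) = -646)
N/K + 41931/m(196, w(11)) = -646/(-9113) + 41931/((-9*196)) = -646*(-1/9113) + 41931/(-1764) = 646/9113 + 41931*(-1/1764) = 646/9113 - 4659/196 = -42330851/1786148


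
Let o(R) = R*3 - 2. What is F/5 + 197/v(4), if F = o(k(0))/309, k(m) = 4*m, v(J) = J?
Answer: 304357/6180 ≈ 49.249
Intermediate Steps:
o(R) = -2 + 3*R (o(R) = 3*R - 2 = -2 + 3*R)
F = -2/309 (F = (-2 + 3*(4*0))/309 = (-2 + 3*0)*(1/309) = (-2 + 0)*(1/309) = -2*1/309 = -2/309 ≈ -0.0064725)
F/5 + 197/v(4) = -2/309/5 + 197/4 = -2/309*⅕ + 197*(¼) = -2/1545 + 197/4 = 304357/6180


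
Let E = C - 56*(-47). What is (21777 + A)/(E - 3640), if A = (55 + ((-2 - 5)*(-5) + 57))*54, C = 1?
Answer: -29715/1007 ≈ -29.508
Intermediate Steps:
A = 7938 (A = (55 + (-7*(-5) + 57))*54 = (55 + (35 + 57))*54 = (55 + 92)*54 = 147*54 = 7938)
E = 2633 (E = 1 - 56*(-47) = 1 + 2632 = 2633)
(21777 + A)/(E - 3640) = (21777 + 7938)/(2633 - 3640) = 29715/(-1007) = 29715*(-1/1007) = -29715/1007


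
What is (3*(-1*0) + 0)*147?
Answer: 0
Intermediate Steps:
(3*(-1*0) + 0)*147 = (3*0 + 0)*147 = (0 + 0)*147 = 0*147 = 0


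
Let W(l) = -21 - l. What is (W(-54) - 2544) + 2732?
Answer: 221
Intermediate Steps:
(W(-54) - 2544) + 2732 = ((-21 - 1*(-54)) - 2544) + 2732 = ((-21 + 54) - 2544) + 2732 = (33 - 2544) + 2732 = -2511 + 2732 = 221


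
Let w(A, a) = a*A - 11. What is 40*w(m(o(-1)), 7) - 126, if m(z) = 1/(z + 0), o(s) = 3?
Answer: -1418/3 ≈ -472.67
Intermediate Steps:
m(z) = 1/z
w(A, a) = -11 + A*a (w(A, a) = A*a - 11 = -11 + A*a)
40*w(m(o(-1)), 7) - 126 = 40*(-11 + 7/3) - 126 = 40*(-26/3) - 126 = -1040/3 - 126 = -1418/3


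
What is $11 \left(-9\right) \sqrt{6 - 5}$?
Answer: $-99$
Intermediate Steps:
$11 \left(-9\right) \sqrt{6 - 5} = - 99 \sqrt{1} = \left(-99\right) 1 = -99$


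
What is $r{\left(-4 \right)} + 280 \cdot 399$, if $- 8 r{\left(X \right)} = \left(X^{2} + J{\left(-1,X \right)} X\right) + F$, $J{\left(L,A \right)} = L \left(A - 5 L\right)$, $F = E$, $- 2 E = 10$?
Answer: $\frac{893745}{8} \approx 1.1172 \cdot 10^{5}$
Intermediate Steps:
$E = -5$ ($E = \left(- \frac{1}{2}\right) 10 = -5$)
$F = -5$
$r{\left(X \right)} = \frac{5}{8} - \frac{X^{2}}{8} - \frac{X \left(-5 - X\right)}{8}$ ($r{\left(X \right)} = - \frac{\left(X^{2} + - (X - -5) X\right) - 5}{8} = - \frac{\left(X^{2} + - (X + 5) X\right) - 5}{8} = - \frac{\left(X^{2} + - (5 + X) X\right) - 5}{8} = - \frac{\left(X^{2} + \left(-5 - X\right) X\right) - 5}{8} = - \frac{\left(X^{2} + X \left(-5 - X\right)\right) - 5}{8} = - \frac{-5 + X^{2} + X \left(-5 - X\right)}{8} = \frac{5}{8} - \frac{X^{2}}{8} - \frac{X \left(-5 - X\right)}{8}$)
$r{\left(-4 \right)} + 280 \cdot 399 = \left(\frac{5}{8} + \frac{5}{8} \left(-4\right)\right) + 280 \cdot 399 = \left(\frac{5}{8} - \frac{5}{2}\right) + 111720 = - \frac{15}{8} + 111720 = \frac{893745}{8}$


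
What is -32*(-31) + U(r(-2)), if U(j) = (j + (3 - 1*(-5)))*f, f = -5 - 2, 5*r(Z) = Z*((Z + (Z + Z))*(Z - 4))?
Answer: 5184/5 ≈ 1036.8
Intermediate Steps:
r(Z) = 3*Z²*(-4 + Z)/5 (r(Z) = (Z*((Z + (Z + Z))*(Z - 4)))/5 = (Z*((Z + 2*Z)*(-4 + Z)))/5 = (Z*((3*Z)*(-4 + Z)))/5 = (Z*(3*Z*(-4 + Z)))/5 = (3*Z²*(-4 + Z))/5 = 3*Z²*(-4 + Z)/5)
f = -7
U(j) = -56 - 7*j (U(j) = (j + (3 - 1*(-5)))*(-7) = (j + (3 + 5))*(-7) = (j + 8)*(-7) = (8 + j)*(-7) = -56 - 7*j)
-32*(-31) + U(r(-2)) = -32*(-31) + (-56 - 21*(-2)²*(-4 - 2)/5) = 992 + (-56 - 21*4*(-6)/5) = 992 + (-56 - 7*(-72/5)) = 992 + (-56 + 504/5) = 992 + 224/5 = 5184/5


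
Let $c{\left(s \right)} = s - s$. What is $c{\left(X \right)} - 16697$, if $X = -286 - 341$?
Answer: $-16697$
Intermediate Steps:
$X = -627$ ($X = -286 - 341 = -627$)
$c{\left(s \right)} = 0$
$c{\left(X \right)} - 16697 = 0 - 16697 = -16697$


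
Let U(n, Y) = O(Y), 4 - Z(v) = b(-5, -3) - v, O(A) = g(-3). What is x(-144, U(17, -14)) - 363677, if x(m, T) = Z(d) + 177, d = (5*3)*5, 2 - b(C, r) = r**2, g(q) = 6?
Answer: -363414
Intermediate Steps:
b(C, r) = 2 - r**2
d = 75 (d = 15*5 = 75)
O(A) = 6
Z(v) = 11 + v (Z(v) = 4 - ((2 - 1*(-3)**2) - v) = 4 - ((2 - 1*9) - v) = 4 - ((2 - 9) - v) = 4 - (-7 - v) = 4 + (7 + v) = 11 + v)
U(n, Y) = 6
x(m, T) = 263 (x(m, T) = (11 + 75) + 177 = 86 + 177 = 263)
x(-144, U(17, -14)) - 363677 = 263 - 363677 = -363414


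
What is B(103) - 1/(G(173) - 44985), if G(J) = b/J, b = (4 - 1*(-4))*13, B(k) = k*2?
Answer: 1603154179/7782301 ≈ 206.00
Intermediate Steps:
B(k) = 2*k
b = 104 (b = (4 + 4)*13 = 8*13 = 104)
G(J) = 104/J
B(103) - 1/(G(173) - 44985) = 2*103 - 1/(104/173 - 44985) = 206 - 1/(104*(1/173) - 44985) = 206 - 1/(104/173 - 44985) = 206 - 1/(-7782301/173) = 206 - 1*(-173/7782301) = 206 + 173/7782301 = 1603154179/7782301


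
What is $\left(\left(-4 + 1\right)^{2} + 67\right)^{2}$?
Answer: $5776$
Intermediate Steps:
$\left(\left(-4 + 1\right)^{2} + 67\right)^{2} = \left(\left(-3\right)^{2} + 67\right)^{2} = \left(9 + 67\right)^{2} = 76^{2} = 5776$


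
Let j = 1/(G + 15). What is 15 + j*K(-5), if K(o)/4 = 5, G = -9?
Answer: 55/3 ≈ 18.333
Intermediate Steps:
K(o) = 20 (K(o) = 4*5 = 20)
j = ⅙ (j = 1/(-9 + 15) = 1/6 = ⅙ ≈ 0.16667)
15 + j*K(-5) = 15 + (⅙)*20 = 15 + 10/3 = 55/3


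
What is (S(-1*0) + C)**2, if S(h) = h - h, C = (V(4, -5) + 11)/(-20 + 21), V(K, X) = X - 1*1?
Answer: 25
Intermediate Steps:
V(K, X) = -1 + X (V(K, X) = X - 1 = -1 + X)
C = 5 (C = ((-1 - 5) + 11)/(-20 + 21) = (-6 + 11)/1 = 5*1 = 5)
S(h) = 0
(S(-1*0) + C)**2 = (0 + 5)**2 = 5**2 = 25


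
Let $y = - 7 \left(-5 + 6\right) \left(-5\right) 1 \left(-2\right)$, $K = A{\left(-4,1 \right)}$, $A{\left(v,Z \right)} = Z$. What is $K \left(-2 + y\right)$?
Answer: $-72$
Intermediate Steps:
$K = 1$
$y = -70$ ($y = - 7 \cdot 1 \left(\left(-5\right) \left(-2\right)\right) = - 7 \cdot 1 \cdot 10 = \left(-7\right) 10 = -70$)
$K \left(-2 + y\right) = 1 \left(-2 - 70\right) = 1 \left(-72\right) = -72$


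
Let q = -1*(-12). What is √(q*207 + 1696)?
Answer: 2*√1045 ≈ 64.653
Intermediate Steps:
q = 12
√(q*207 + 1696) = √(12*207 + 1696) = √(2484 + 1696) = √4180 = 2*√1045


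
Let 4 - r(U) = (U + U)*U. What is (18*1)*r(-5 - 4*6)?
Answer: -30204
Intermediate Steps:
r(U) = 4 - 2*U² (r(U) = 4 - (U + U)*U = 4 - 2*U*U = 4 - 2*U²)
(18*1)*r(-5 - 4*6) = (18*1)*(4 - 2*(-5 - 4*6)²) = 18*(4 - 2*(-5 - 24)²) = 18*(4 - 2*(-29)²) = 18*(4 - 2*841) = 18*(4 - 1682) = 18*(-1678) = -30204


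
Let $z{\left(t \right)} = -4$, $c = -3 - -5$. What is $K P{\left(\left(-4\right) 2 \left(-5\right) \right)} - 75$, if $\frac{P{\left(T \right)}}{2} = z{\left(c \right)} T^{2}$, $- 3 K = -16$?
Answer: $- \frac{205025}{3} \approx -68342.0$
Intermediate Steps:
$K = \frac{16}{3}$ ($K = \left(- \frac{1}{3}\right) \left(-16\right) = \frac{16}{3} \approx 5.3333$)
$c = 2$ ($c = -3 + 5 = 2$)
$P{\left(T \right)} = - 8 T^{2}$ ($P{\left(T \right)} = 2 \left(- 4 T^{2}\right) = - 8 T^{2}$)
$K P{\left(\left(-4\right) 2 \left(-5\right) \right)} - 75 = \frac{16 \left(- 8 \left(\left(-4\right) 2 \left(-5\right)\right)^{2}\right)}{3} - 75 = \frac{16 \left(- 8 \left(\left(-8\right) \left(-5\right)\right)^{2}\right)}{3} - 75 = \frac{16 \left(- 8 \cdot 40^{2}\right)}{3} - 75 = \frac{16 \left(\left(-8\right) 1600\right)}{3} - 75 = \frac{16}{3} \left(-12800\right) - 75 = - \frac{204800}{3} - 75 = - \frac{205025}{3}$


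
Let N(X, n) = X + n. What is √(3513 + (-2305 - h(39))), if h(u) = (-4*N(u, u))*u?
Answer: 8*√209 ≈ 115.65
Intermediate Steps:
h(u) = -8*u² (h(u) = (-4*(u + u))*u = (-8*u)*u = -8*u²)
√(3513 + (-2305 - h(39))) = √(3513 + (-2305 - (-8)*39²)) = √(3513 + (-2305 - (-8)*1521)) = √(3513 + (-2305 - 1*(-12168))) = √(3513 + (-2305 + 12168)) = √(3513 + 9863) = √13376 = 8*√209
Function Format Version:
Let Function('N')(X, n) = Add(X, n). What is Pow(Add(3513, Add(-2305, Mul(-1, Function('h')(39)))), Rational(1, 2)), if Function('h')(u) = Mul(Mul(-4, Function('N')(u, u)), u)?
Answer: Mul(8, Pow(209, Rational(1, 2))) ≈ 115.65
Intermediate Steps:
Function('h')(u) = Mul(-8, Pow(u, 2)) (Function('h')(u) = Mul(Mul(-4, Add(u, u)), u) = Mul(Mul(-4, Mul(2, u)), u) = Mul(Mul(-8, u), u) = Mul(-8, Pow(u, 2)))
Pow(Add(3513, Add(-2305, Mul(-1, Function('h')(39)))), Rational(1, 2)) = Pow(Add(3513, Add(-2305, Mul(-1, Mul(-8, Pow(39, 2))))), Rational(1, 2)) = Pow(Add(3513, Add(-2305, Mul(-1, Mul(-8, 1521)))), Rational(1, 2)) = Pow(Add(3513, Add(-2305, Mul(-1, -12168))), Rational(1, 2)) = Pow(Add(3513, Add(-2305, 12168)), Rational(1, 2)) = Pow(Add(3513, 9863), Rational(1, 2)) = Pow(13376, Rational(1, 2)) = Mul(8, Pow(209, Rational(1, 2)))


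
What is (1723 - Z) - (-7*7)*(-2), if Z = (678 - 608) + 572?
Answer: 983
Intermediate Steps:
Z = 642 (Z = 70 + 572 = 642)
(1723 - Z) - (-7*7)*(-2) = (1723 - 1*642) - (-7*7)*(-2) = (1723 - 642) - (-49)*(-2) = 1081 - 1*98 = 1081 - 98 = 983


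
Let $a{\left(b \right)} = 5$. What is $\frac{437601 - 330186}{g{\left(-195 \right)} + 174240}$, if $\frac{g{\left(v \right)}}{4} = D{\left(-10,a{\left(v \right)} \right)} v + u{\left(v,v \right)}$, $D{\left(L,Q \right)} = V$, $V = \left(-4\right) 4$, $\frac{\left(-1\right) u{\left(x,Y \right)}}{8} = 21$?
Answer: $\frac{11935}{20672} \approx 0.57735$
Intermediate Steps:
$u{\left(x,Y \right)} = -168$ ($u{\left(x,Y \right)} = \left(-8\right) 21 = -168$)
$V = -16$
$D{\left(L,Q \right)} = -16$
$g{\left(v \right)} = -672 - 64 v$ ($g{\left(v \right)} = 4 \left(- 16 v - 168\right) = 4 \left(-168 - 16 v\right) = -672 - 64 v$)
$\frac{437601 - 330186}{g{\left(-195 \right)} + 174240} = \frac{437601 - 330186}{\left(-672 - -12480\right) + 174240} = \frac{107415}{\left(-672 + 12480\right) + 174240} = \frac{107415}{11808 + 174240} = \frac{107415}{186048} = 107415 \cdot \frac{1}{186048} = \frac{11935}{20672}$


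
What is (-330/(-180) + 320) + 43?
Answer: 2189/6 ≈ 364.83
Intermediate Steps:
(-330/(-180) + 320) + 43 = (-330*(-1/180) + 320) + 43 = (11/6 + 320) + 43 = 1931/6 + 43 = 2189/6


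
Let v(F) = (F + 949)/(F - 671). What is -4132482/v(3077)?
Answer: -1657125282/671 ≈ -2.4696e+6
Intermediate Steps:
v(F) = (949 + F)/(-671 + F)
-4132482/v(3077) = -4132482*(-671 + 3077)/(949 + 3077) = -4132482/(4026/2406) = -4132482/((1/2406)*4026) = -4132482/671/401 = -4132482*401/671 = -1657125282/671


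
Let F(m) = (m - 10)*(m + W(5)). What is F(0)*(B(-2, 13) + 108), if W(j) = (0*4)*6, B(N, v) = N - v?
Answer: 0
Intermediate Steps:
W(j) = 0 (W(j) = 0*6 = 0)
F(m) = m*(-10 + m) (F(m) = (m - 10)*(m + 0) = (-10 + m)*m = m*(-10 + m))
F(0)*(B(-2, 13) + 108) = (0*(-10 + 0))*((-2 - 1*13) + 108) = (0*(-10))*((-2 - 13) + 108) = 0*(-15 + 108) = 0*93 = 0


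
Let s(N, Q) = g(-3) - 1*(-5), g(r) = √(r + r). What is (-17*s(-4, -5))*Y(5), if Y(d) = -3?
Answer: 255 + 51*I*√6 ≈ 255.0 + 124.92*I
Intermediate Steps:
g(r) = √2*√r (g(r) = √(2*r) = √2*√r)
s(N, Q) = 5 + I*√6 (s(N, Q) = √2*√(-3) - 1*(-5) = √2*(I*√3) + 5 = I*√6 + 5 = 5 + I*√6)
(-17*s(-4, -5))*Y(5) = -17*(5 + I*√6)*(-3) = (-85 - 17*I*√6)*(-3) = 255 + 51*I*√6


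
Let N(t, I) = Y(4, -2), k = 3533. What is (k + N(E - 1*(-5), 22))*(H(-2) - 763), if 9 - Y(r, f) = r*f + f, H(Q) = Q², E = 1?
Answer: -2695968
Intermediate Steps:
Y(r, f) = 9 - f - f*r (Y(r, f) = 9 - (r*f + f) = 9 - (f*r + f) = 9 - (f + f*r) = 9 + (-f - f*r) = 9 - f - f*r)
N(t, I) = 19 (N(t, I) = 9 - 1*(-2) - 1*(-2)*4 = 9 + 2 + 8 = 19)
(k + N(E - 1*(-5), 22))*(H(-2) - 763) = (3533 + 19)*((-2)² - 763) = 3552*(4 - 763) = 3552*(-759) = -2695968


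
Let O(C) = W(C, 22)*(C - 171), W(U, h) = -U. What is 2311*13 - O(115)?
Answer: 23603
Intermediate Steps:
O(C) = -C*(-171 + C) (O(C) = (-C)*(C - 171) = (-C)*(-171 + C) = -C*(-171 + C))
2311*13 - O(115) = 2311*13 - 115*(171 - 1*115) = 30043 - 115*(171 - 115) = 30043 - 115*56 = 30043 - 1*6440 = 30043 - 6440 = 23603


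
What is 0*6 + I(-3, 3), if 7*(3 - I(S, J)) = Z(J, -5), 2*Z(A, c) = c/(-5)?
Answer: 41/14 ≈ 2.9286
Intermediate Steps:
Z(A, c) = -c/10 (Z(A, c) = (c/(-5))/2 = (c*(-1/5))/2 = (-c/5)/2 = -c/10)
I(S, J) = 41/14 (I(S, J) = 3 - (-1)*(-5)/70 = 3 - 1/7*1/2 = 3 - 1/14 = 41/14)
0*6 + I(-3, 3) = 0*6 + 41/14 = 0 + 41/14 = 41/14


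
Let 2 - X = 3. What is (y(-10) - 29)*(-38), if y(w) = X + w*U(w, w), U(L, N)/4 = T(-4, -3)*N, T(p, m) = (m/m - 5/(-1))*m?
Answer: 274740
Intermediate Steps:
T(p, m) = 6*m (T(p, m) = (1 - 5*(-1))*m = (1 + 5)*m = 6*m)
X = -1 (X = 2 - 1*3 = 2 - 3 = -1)
U(L, N) = -72*N (U(L, N) = 4*((6*(-3))*N) = 4*(-18*N) = -72*N)
y(w) = -1 - 72*w² (y(w) = -1 + w*(-72*w) = -1 - 72*w²)
(y(-10) - 29)*(-38) = ((-1 - 72*(-10)²) - 29)*(-38) = ((-1 - 72*100) - 29)*(-38) = ((-1 - 7200) - 29)*(-38) = (-7201 - 29)*(-38) = -7230*(-38) = 274740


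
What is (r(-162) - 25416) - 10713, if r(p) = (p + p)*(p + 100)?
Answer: -16041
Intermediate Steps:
r(p) = 2*p*(100 + p) (r(p) = (2*p)*(100 + p) = 2*p*(100 + p))
(r(-162) - 25416) - 10713 = (2*(-162)*(100 - 162) - 25416) - 10713 = (2*(-162)*(-62) - 25416) - 10713 = (20088 - 25416) - 10713 = -5328 - 10713 = -16041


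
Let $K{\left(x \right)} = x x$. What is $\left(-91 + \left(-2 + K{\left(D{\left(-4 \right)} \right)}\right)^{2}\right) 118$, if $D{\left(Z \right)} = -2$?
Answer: $-10266$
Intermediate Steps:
$K{\left(x \right)} = x^{2}$
$\left(-91 + \left(-2 + K{\left(D{\left(-4 \right)} \right)}\right)^{2}\right) 118 = \left(-91 + \left(-2 + \left(-2\right)^{2}\right)^{2}\right) 118 = \left(-91 + \left(-2 + 4\right)^{2}\right) 118 = \left(-91 + 2^{2}\right) 118 = \left(-91 + 4\right) 118 = \left(-87\right) 118 = -10266$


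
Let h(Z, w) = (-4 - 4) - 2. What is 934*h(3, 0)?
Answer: -9340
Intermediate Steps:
h(Z, w) = -10 (h(Z, w) = -8 - 2 = -10)
934*h(3, 0) = 934*(-10) = -9340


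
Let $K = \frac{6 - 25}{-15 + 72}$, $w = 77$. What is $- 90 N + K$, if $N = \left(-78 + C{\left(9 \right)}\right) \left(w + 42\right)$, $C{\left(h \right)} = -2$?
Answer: $\frac{2570399}{3} \approx 8.568 \cdot 10^{5}$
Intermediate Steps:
$K = - \frac{1}{3}$ ($K = - \frac{19}{57} = \left(-19\right) \frac{1}{57} = - \frac{1}{3} \approx -0.33333$)
$N = -9520$ ($N = \left(-78 - 2\right) \left(77 + 42\right) = \left(-80\right) 119 = -9520$)
$- 90 N + K = \left(-90\right) \left(-9520\right) - \frac{1}{3} = 856800 - \frac{1}{3} = \frac{2570399}{3}$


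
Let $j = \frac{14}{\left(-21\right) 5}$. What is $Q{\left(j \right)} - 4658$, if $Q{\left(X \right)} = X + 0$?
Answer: $- \frac{69872}{15} \approx -4658.1$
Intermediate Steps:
$j = - \frac{2}{15}$ ($j = \frac{14}{-105} = 14 \left(- \frac{1}{105}\right) = - \frac{2}{15} \approx -0.13333$)
$Q{\left(X \right)} = X$
$Q{\left(j \right)} - 4658 = - \frac{2}{15} - 4658 = - \frac{69872}{15}$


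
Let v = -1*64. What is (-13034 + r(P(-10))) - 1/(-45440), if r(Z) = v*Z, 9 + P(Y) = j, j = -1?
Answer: -563183359/45440 ≈ -12394.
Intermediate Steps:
P(Y) = -10 (P(Y) = -9 - 1 = -10)
v = -64
r(Z) = -64*Z
(-13034 + r(P(-10))) - 1/(-45440) = (-13034 - 64*(-10)) - 1/(-45440) = (-13034 + 640) - 1*(-1/45440) = -12394 + 1/45440 = -563183359/45440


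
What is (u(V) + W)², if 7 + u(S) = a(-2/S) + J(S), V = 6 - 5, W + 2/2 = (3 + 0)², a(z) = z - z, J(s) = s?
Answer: 4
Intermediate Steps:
a(z) = 0
W = 8 (W = -1 + (3 + 0)² = -1 + 3² = -1 + 9 = 8)
V = 1
u(S) = -7 + S (u(S) = -7 + (0 + S) = -7 + S)
(u(V) + W)² = ((-7 + 1) + 8)² = (-6 + 8)² = 2² = 4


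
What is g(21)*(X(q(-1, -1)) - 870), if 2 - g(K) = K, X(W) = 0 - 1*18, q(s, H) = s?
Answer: 16872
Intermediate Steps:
X(W) = -18 (X(W) = 0 - 18 = -18)
g(K) = 2 - K
g(21)*(X(q(-1, -1)) - 870) = (2 - 1*21)*(-18 - 870) = (2 - 21)*(-888) = -19*(-888) = 16872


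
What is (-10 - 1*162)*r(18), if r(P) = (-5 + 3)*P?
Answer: 6192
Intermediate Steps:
r(P) = -2*P
(-10 - 1*162)*r(18) = (-10 - 1*162)*(-2*18) = (-10 - 162)*(-36) = -172*(-36) = 6192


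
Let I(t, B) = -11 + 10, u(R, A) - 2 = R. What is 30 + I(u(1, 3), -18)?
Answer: 29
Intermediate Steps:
u(R, A) = 2 + R
I(t, B) = -1
30 + I(u(1, 3), -18) = 30 - 1 = 29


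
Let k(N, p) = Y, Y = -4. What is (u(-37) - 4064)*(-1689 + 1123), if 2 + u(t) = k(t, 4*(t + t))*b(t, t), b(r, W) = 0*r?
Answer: 2301356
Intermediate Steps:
k(N, p) = -4
b(r, W) = 0
u(t) = -2 (u(t) = -2 - 4*0 = -2 + 0 = -2)
(u(-37) - 4064)*(-1689 + 1123) = (-2 - 4064)*(-1689 + 1123) = -4066*(-566) = 2301356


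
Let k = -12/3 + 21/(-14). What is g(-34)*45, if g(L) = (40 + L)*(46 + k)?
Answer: 10935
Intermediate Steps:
k = -11/2 (k = -12*1/3 + 21*(-1/14) = -4 - 3/2 = -11/2 ≈ -5.5000)
g(L) = 1620 + 81*L/2 (g(L) = (40 + L)*(46 - 11/2) = (40 + L)*(81/2) = 1620 + 81*L/2)
g(-34)*45 = (1620 + (81/2)*(-34))*45 = (1620 - 1377)*45 = 243*45 = 10935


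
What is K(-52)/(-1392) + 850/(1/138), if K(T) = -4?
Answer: 40820401/348 ≈ 1.1730e+5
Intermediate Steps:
K(-52)/(-1392) + 850/(1/138) = -4/(-1392) + 850/(1/138) = -4*(-1/1392) + 850/(1/138) = 1/348 + 850*138 = 1/348 + 117300 = 40820401/348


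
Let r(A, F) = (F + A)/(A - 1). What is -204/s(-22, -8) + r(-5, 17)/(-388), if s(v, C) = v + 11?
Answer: 39587/2134 ≈ 18.551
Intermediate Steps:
r(A, F) = (A + F)/(-1 + A)
s(v, C) = 11 + v
-204/s(-22, -8) + r(-5, 17)/(-388) = -204/(11 - 22) + ((-5 + 17)/(-1 - 5))/(-388) = -204/(-11) + (12/(-6))*(-1/388) = -204*(-1/11) - ⅙*12*(-1/388) = 204/11 - 2*(-1/388) = 204/11 + 1/194 = 39587/2134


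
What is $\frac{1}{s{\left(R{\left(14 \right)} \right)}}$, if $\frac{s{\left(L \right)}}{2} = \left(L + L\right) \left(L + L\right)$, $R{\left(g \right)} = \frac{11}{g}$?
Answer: $\frac{49}{242} \approx 0.20248$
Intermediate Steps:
$s{\left(L \right)} = 8 L^{2}$ ($s{\left(L \right)} = 2 \left(L + L\right) \left(L + L\right) = 2 \cdot 2 L 2 L = 2 \cdot 4 L^{2} = 8 L^{2}$)
$\frac{1}{s{\left(R{\left(14 \right)} \right)}} = \frac{1}{8 \left(\frac{11}{14}\right)^{2}} = \frac{1}{8 \cdot \frac{121}{196}} = \frac{1}{\frac{242}{49}} = \frac{49}{242}$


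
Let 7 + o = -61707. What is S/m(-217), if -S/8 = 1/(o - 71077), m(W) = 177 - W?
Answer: 4/26159827 ≈ 1.5291e-7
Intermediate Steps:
o = -61714 (o = -7 - 61707 = -61714)
S = 8/132791 (S = -8/(-61714 - 71077) = -8/(-132791) = -8*(-1/132791) = 8/132791 ≈ 6.0245e-5)
S/m(-217) = 8/(132791*(177 - 1*(-217))) = 8/(132791*(177 + 217)) = (8/132791)/394 = (8/132791)*(1/394) = 4/26159827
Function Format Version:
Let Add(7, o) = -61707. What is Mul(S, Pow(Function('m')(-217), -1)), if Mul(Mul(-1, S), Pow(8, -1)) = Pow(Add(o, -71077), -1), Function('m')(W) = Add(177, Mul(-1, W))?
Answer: Rational(4, 26159827) ≈ 1.5291e-7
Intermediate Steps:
o = -61714 (o = Add(-7, -61707) = -61714)
S = Rational(8, 132791) (S = Mul(-8, Pow(Add(-61714, -71077), -1)) = Mul(-8, Pow(-132791, -1)) = Mul(-8, Rational(-1, 132791)) = Rational(8, 132791) ≈ 6.0245e-5)
Mul(S, Pow(Function('m')(-217), -1)) = Mul(Rational(8, 132791), Pow(Add(177, Mul(-1, -217)), -1)) = Mul(Rational(8, 132791), Pow(Add(177, 217), -1)) = Mul(Rational(8, 132791), Pow(394, -1)) = Mul(Rational(8, 132791), Rational(1, 394)) = Rational(4, 26159827)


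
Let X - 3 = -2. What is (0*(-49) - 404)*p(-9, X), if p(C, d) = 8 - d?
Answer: -2828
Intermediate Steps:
X = 1 (X = 3 - 2 = 1)
(0*(-49) - 404)*p(-9, X) = (0*(-49) - 404)*(8 - 1*1) = (0 - 404)*(8 - 1) = -404*7 = -2828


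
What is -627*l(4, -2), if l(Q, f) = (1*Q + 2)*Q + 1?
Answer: -15675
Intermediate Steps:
l(Q, f) = 1 + Q*(2 + Q) (l(Q, f) = (Q + 2)*Q + 1 = (2 + Q)*Q + 1 = Q*(2 + Q) + 1 = 1 + Q*(2 + Q))
-627*l(4, -2) = -627*(1 + 4² + 2*4) = -627*(1 + 16 + 8) = -627*25 = -15675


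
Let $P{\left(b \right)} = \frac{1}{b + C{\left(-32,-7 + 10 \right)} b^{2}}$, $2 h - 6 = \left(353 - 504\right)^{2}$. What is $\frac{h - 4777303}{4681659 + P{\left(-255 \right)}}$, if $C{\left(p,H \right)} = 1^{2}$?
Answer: $- \frac{308687310615}{303231053431} \approx -1.018$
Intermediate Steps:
$C{\left(p,H \right)} = 1$
$h = \frac{22807}{2}$ ($h = 3 + \frac{\left(353 - 504\right)^{2}}{2} = 3 + \frac{\left(-151\right)^{2}}{2} = 3 + \frac{1}{2} \cdot 22801 = 3 + \frac{22801}{2} = \frac{22807}{2} \approx 11404.0$)
$P{\left(b \right)} = \frac{1}{b + b^{2}}$ ($P{\left(b \right)} = \frac{1}{b + 1 b^{2}} = \frac{1}{b + b^{2}}$)
$\frac{h - 4777303}{4681659 + P{\left(-255 \right)}} = \frac{\frac{22807}{2} - 4777303}{4681659 + \frac{1}{\left(-255\right) \left(1 - 255\right)}} = - \frac{9531799}{2 \left(4681659 - \frac{1}{255 \left(-254\right)}\right)} = - \frac{9531799}{2 \left(4681659 - - \frac{1}{64770}\right)} = - \frac{9531799}{2 \left(4681659 + \frac{1}{64770}\right)} = - \frac{9531799}{2 \cdot \frac{303231053431}{64770}} = \left(- \frac{9531799}{2}\right) \frac{64770}{303231053431} = - \frac{308687310615}{303231053431}$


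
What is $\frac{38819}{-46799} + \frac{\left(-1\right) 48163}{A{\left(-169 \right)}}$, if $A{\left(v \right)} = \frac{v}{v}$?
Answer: $- \frac{2254019056}{46799} \approx -48164.0$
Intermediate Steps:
$A{\left(v \right)} = 1$
$\frac{38819}{-46799} + \frac{\left(-1\right) 48163}{A{\left(-169 \right)}} = \frac{38819}{-46799} + \frac{\left(-1\right) 48163}{1} = 38819 \left(- \frac{1}{46799}\right) - 48163 = - \frac{38819}{46799} - 48163 = - \frac{2254019056}{46799}$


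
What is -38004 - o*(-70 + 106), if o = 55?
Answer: -39984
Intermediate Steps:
-38004 - o*(-70 + 106) = -38004 - 55*(-70 + 106) = -38004 - 55*36 = -38004 - 1*1980 = -38004 - 1980 = -39984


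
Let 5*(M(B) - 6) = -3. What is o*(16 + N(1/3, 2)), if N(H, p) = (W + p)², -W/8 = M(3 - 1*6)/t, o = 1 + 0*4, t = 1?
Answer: 42836/25 ≈ 1713.4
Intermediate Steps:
M(B) = 27/5 (M(B) = 6 + (⅕)*(-3) = 6 - ⅗ = 27/5)
o = 1 (o = 1 + 0 = 1)
W = -216/5 (W = -216/(5*1) = -216/5 ≈ -43.200)
N(H, p) = (-216/5 + p)²
o*(16 + N(1/3, 2)) = 1*(16 + (-216 + 5*2)²/25) = 1*(16 + (-216 + 10)²/25) = 1*(16 + (1/25)*(-206)²) = 1*(16 + (1/25)*42436) = 1*(16 + 42436/25) = 1*(42836/25) = 42836/25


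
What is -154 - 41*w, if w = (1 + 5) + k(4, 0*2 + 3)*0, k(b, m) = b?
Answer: -400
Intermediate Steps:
w = 6 (w = (1 + 5) + 4*0 = 6 + 0 = 6)
-154 - 41*w = -154 - 41*6 = -154 - 246 = -400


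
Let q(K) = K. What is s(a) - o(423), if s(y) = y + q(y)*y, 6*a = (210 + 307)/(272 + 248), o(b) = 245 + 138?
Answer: -3726394871/9734400 ≈ -382.81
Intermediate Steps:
o(b) = 383
a = 517/3120 (a = ((210 + 307)/(272 + 248))/6 = (517/520)/6 = (517*(1/520))/6 = (1/6)*(517/520) = 517/3120 ≈ 0.16571)
s(y) = y + y**2 (s(y) = y + y*y = y + y**2)
s(a) - o(423) = 517*(1 + 517/3120)/3120 - 1*383 = (517/3120)*(3637/3120) - 383 = 1880329/9734400 - 383 = -3726394871/9734400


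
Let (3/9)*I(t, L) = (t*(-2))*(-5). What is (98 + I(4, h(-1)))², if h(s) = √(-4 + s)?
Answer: 47524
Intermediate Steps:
I(t, L) = 30*t (I(t, L) = 3*((t*(-2))*(-5)) = 3*(-2*t*(-5)) = 3*(10*t) = 30*t)
(98 + I(4, h(-1)))² = (98 + 30*4)² = (98 + 120)² = 218² = 47524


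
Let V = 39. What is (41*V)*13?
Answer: 20787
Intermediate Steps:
(41*V)*13 = (41*39)*13 = 1599*13 = 20787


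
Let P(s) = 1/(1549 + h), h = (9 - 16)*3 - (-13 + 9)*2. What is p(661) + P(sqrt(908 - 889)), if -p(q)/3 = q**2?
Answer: -2013331967/1536 ≈ -1.3108e+6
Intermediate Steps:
h = -13 (h = -7*3 - (-4)*2 = -21 - 1*(-8) = -21 + 8 = -13)
p(q) = -3*q**2
P(s) = 1/1536 (P(s) = 1/(1549 - 13) = 1/1536)
p(661) + P(sqrt(908 - 889)) = -3*661**2 + 1/1536 = -3*436921 + 1/1536 = -1310763 + 1/1536 = -2013331967/1536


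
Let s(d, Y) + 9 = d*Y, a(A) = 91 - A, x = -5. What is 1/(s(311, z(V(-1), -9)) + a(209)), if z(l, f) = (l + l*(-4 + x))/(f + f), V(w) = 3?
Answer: 3/863 ≈ 0.0034762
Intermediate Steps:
z(l, f) = -4*l/f (z(l, f) = (l + l*(-4 - 5))/(f + f) = (l + l*(-9))/((2*f)) = (l - 9*l)*(1/(2*f)) = (-8*l)*(1/(2*f)) = -4*l/f)
s(d, Y) = -9 + Y*d (s(d, Y) = -9 + d*Y = -9 + Y*d)
1/(s(311, z(V(-1), -9)) + a(209)) = 1/((-9 - 4*3/(-9)*311) + (91 - 1*209)) = 1/((-9 - 4*3*(-1/9)*311) + (91 - 209)) = 1/((-9 + (4/3)*311) - 118) = 1/((-9 + 1244/3) - 118) = 1/(1217/3 - 118) = 1/(863/3) = 3/863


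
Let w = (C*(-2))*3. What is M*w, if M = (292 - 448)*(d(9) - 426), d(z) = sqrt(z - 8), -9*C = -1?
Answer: -44200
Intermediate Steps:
C = 1/9 (C = -1/9*(-1) = 1/9 ≈ 0.11111)
d(z) = sqrt(-8 + z)
M = 66300 (M = (292 - 448)*(sqrt(-8 + 9) - 426) = -156*(sqrt(1) - 426) = -156*(1 - 426) = -156*(-425) = 66300)
w = -2/3 (w = ((1/9)*(-2))*3 = -2/9*3 = -2/3 ≈ -0.66667)
M*w = 66300*(-2/3) = -44200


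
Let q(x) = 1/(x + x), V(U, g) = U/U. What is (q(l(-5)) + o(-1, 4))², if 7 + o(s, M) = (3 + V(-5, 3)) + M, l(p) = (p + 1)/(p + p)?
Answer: 81/16 ≈ 5.0625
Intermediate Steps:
l(p) = (1 + p)/(2*p) (l(p) = (1 + p)/((2*p)) = (1 + p)*(1/(2*p)) = (1 + p)/(2*p))
V(U, g) = 1
q(x) = 1/(2*x)
o(s, M) = -3 + M (o(s, M) = -7 + ((3 + 1) + M) = -7 + (4 + M) = -3 + M)
(q(l(-5)) + o(-1, 4))² = (1/(2*(((½)*(1 - 5)/(-5)))) + (-3 + 4))² = (1/(2*(((½)*(-⅕)*(-4)))) + 1)² = (1/(2*(⅖)) + 1)² = ((½)*(5/2) + 1)² = (5/4 + 1)² = (9/4)² = 81/16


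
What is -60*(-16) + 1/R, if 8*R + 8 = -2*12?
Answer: 3839/4 ≈ 959.75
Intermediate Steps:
R = -4 (R = -1 + (-2*12)/8 = -1 + (⅛)*(-24) = -1 - 3 = -4)
-60*(-16) + 1/R = -60*(-16) + 1/(-4) = 960 - ¼ = 3839/4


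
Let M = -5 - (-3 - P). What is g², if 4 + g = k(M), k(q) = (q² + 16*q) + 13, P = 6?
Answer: 7921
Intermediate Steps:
M = 4 (M = -5 - (-3 - 1*6) = -5 - (-3 - 6) = -5 - 1*(-9) = -5 + 9 = 4)
k(q) = 13 + q² + 16*q
g = 89 (g = -4 + (13 + 4² + 16*4) = -4 + (13 + 16 + 64) = -4 + 93 = 89)
g² = 89² = 7921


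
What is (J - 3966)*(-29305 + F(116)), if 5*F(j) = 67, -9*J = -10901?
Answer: 3631133194/45 ≈ 8.0692e+7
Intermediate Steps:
J = 10901/9 (J = -1/9*(-10901) = 10901/9 ≈ 1211.2)
F(j) = 67/5 (F(j) = (1/5)*67 = 67/5)
(J - 3966)*(-29305 + F(116)) = (10901/9 - 3966)*(-29305 + 67/5) = -24793/9*(-146458/5) = 3631133194/45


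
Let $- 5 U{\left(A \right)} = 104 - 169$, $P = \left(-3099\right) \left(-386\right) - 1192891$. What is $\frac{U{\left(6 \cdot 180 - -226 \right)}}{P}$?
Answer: $\frac{13}{3323} \approx 0.0039121$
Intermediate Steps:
$P = 3323$ ($P = 1196214 - 1192891 = 3323$)
$U{\left(A \right)} = 13$ ($U{\left(A \right)} = - \frac{104 - 169}{5} = \left(- \frac{1}{5}\right) \left(-65\right) = 13$)
$\frac{U{\left(6 \cdot 180 - -226 \right)}}{P} = \frac{13}{3323}$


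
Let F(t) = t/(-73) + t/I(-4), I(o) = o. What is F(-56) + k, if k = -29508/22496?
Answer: 5524151/410552 ≈ 13.455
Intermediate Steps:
k = -7377/5624 (k = -29508*1/22496 = -7377/5624 ≈ -1.3117)
F(t) = -77*t/292 (F(t) = t/(-73) + t/(-4) = t*(-1/73) + t*(-¼) = -t/73 - t/4 = -77*t/292)
F(-56) + k = -77/292*(-56) - 7377/5624 = 1078/73 - 7377/5624 = 5524151/410552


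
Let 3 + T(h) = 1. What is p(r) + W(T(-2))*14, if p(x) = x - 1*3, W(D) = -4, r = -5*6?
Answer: -89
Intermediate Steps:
r = -30
T(h) = -2 (T(h) = -3 + 1 = -2)
p(x) = -3 + x (p(x) = x - 3 = -3 + x)
p(r) + W(T(-2))*14 = (-3 - 30) - 4*14 = -33 - 56 = -89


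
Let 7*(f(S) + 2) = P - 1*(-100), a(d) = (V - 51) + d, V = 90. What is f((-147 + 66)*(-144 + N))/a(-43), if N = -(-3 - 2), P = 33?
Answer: -17/4 ≈ -4.2500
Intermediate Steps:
N = 5 (N = -1*(-5) = 5)
a(d) = 39 + d (a(d) = (90 - 51) + d = 39 + d)
f(S) = 17 (f(S) = -2 + (33 - 1*(-100))/7 = -2 + (33 + 100)/7 = -2 + (⅐)*133 = -2 + 19 = 17)
f((-147 + 66)*(-144 + N))/a(-43) = 17/(39 - 43) = 17/(-4) = 17*(-¼) = -17/4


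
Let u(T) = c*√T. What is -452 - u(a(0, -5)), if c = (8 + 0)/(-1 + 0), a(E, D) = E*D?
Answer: -452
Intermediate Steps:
a(E, D) = D*E
c = -8 (c = 8/(-1) = 8*(-1) = -8)
u(T) = -8*√T
-452 - u(a(0, -5)) = -452 - (-8)*√(-5*0) = -452 - (-8)*√0 = -452 - (-8)*0 = -452 - 1*0 = -452 + 0 = -452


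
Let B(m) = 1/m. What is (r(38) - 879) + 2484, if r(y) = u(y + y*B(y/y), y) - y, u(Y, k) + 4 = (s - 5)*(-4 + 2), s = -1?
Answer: 1575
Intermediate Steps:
u(Y, k) = 8 (u(Y, k) = -4 + (-1 - 5)*(-4 + 2) = -4 - 6*(-2) = -4 + 12 = 8)
r(y) = 8 - y
(r(38) - 879) + 2484 = ((8 - 1*38) - 879) + 2484 = ((8 - 38) - 879) + 2484 = (-30 - 879) + 2484 = -909 + 2484 = 1575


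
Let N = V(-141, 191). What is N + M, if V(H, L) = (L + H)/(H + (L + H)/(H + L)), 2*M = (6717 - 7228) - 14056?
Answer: -50987/7 ≈ -7283.9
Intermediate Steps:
M = -14567/2 (M = ((6717 - 7228) - 14056)/2 = (-511 - 14056)/2 = (1/2)*(-14567) = -14567/2 ≈ -7283.5)
V(H, L) = (H + L)/(1 + H) (V(H, L) = (H + L)/(H + (H + L)/(H + L)) = (H + L)/(H + 1) = (H + L)/(1 + H))
N = -5/14 (N = (-141 + 191)/(1 - 141) = 50/(-140) = -1/140*50 = -5/14 ≈ -0.35714)
N + M = -5/14 - 14567/2 = -50987/7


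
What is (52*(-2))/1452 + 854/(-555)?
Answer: -36048/22385 ≈ -1.6104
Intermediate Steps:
(52*(-2))/1452 + 854/(-555) = -104*1/1452 + 854*(-1/555) = -26/363 - 854/555 = -36048/22385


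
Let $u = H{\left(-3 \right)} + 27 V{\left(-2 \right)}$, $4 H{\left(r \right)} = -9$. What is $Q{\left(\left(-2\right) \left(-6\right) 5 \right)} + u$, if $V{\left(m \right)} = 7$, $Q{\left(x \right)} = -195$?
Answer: $- \frac{33}{4} \approx -8.25$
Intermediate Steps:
$H{\left(r \right)} = - \frac{9}{4}$ ($H{\left(r \right)} = \frac{1}{4} \left(-9\right) = - \frac{9}{4}$)
$u = \frac{747}{4}$ ($u = - \frac{9}{4} + 27 \cdot 7 = - \frac{9}{4} + 189 = \frac{747}{4} \approx 186.75$)
$Q{\left(\left(-2\right) \left(-6\right) 5 \right)} + u = -195 + \frac{747}{4} = - \frac{33}{4}$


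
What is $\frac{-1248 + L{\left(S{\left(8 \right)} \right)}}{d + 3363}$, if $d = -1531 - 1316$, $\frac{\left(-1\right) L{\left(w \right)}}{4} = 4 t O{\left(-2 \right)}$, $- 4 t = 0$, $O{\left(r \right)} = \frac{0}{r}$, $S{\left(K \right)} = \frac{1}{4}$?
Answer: $- \frac{104}{43} \approx -2.4186$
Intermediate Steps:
$S{\left(K \right)} = \frac{1}{4}$
$O{\left(r \right)} = 0$
$t = 0$ ($t = \left(- \frac{1}{4}\right) 0 = 0$)
$L{\left(w \right)} = 0$ ($L{\left(w \right)} = - 4 \cdot 4 \cdot 0 \cdot 0 = - 4 \cdot 0 \cdot 0 = \left(-4\right) 0 = 0$)
$d = -2847$
$\frac{-1248 + L{\left(S{\left(8 \right)} \right)}}{d + 3363} = \frac{-1248 + 0}{-2847 + 3363} = - \frac{1248}{516} = \left(-1248\right) \frac{1}{516} = - \frac{104}{43}$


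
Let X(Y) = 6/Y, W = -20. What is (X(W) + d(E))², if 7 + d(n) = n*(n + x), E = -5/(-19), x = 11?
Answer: 245016409/13032100 ≈ 18.801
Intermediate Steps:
E = 5/19 (E = -5*(-1/19) = 5/19 ≈ 0.26316)
d(n) = -7 + n*(11 + n) (d(n) = -7 + n*(n + 11) = -7 + n*(11 + n))
(X(W) + d(E))² = (6/(-20) + (-7 + (5/19)² + 11*(5/19)))² = (6*(-1/20) + (-7 + 25/361 + 55/19))² = (-3/10 - 1457/361)² = (-15653/3610)² = 245016409/13032100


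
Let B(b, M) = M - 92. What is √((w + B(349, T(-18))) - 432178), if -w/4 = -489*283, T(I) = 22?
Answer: 10*√1213 ≈ 348.28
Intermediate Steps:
w = 553548 (w = -(-1956)*283 = -4*(-138387) = 553548)
B(b, M) = -92 + M
√((w + B(349, T(-18))) - 432178) = √((553548 + (-92 + 22)) - 432178) = √((553548 - 70) - 432178) = √(553478 - 432178) = √121300 = 10*√1213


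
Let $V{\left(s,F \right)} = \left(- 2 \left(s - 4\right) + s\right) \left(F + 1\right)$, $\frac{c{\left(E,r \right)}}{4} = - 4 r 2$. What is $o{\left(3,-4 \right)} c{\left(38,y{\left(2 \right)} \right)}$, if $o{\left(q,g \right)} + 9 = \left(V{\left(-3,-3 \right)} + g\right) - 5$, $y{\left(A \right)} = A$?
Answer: $2560$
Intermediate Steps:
$c{\left(E,r \right)} = - 32 r$ ($c{\left(E,r \right)} = 4 - 4 r 2 = 4 \left(- 8 r\right) = - 32 r$)
$V{\left(s,F \right)} = \left(1 + F\right) \left(8 - s\right)$ ($V{\left(s,F \right)} = \left(- 2 \left(-4 + s\right) + s\right) \left(1 + F\right) = \left(\left(8 - 2 s\right) + s\right) \left(1 + F\right) = \left(8 - s\right) \left(1 + F\right) = \left(1 + F\right) \left(8 - s\right)$)
$o{\left(q,g \right)} = -36 + g$ ($o{\left(q,g \right)} = -9 + \left(\left(\left(8 - -3 + 8 \left(-3\right) - \left(-3\right) \left(-3\right)\right) + g\right) - 5\right) = -9 + \left(\left(\left(8 + 3 - 24 - 9\right) + g\right) - 5\right) = -9 + \left(\left(-22 + g\right) - 5\right) = -9 + \left(-27 + g\right) = -36 + g$)
$o{\left(3,-4 \right)} c{\left(38,y{\left(2 \right)} \right)} = \left(-36 - 4\right) \left(\left(-32\right) 2\right) = \left(-40\right) \left(-64\right) = 2560$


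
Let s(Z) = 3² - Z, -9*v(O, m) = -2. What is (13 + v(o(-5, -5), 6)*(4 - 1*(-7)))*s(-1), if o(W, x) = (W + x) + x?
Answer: 1390/9 ≈ 154.44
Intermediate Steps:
o(W, x) = W + 2*x
v(O, m) = 2/9 (v(O, m) = -⅑*(-2) = 2/9)
s(Z) = 9 - Z
(13 + v(o(-5, -5), 6)*(4 - 1*(-7)))*s(-1) = (13 + 2*(4 - 1*(-7))/9)*(9 - 1*(-1)) = (13 + 2*(4 + 7)/9)*(9 + 1) = (13 + (2/9)*11)*10 = (13 + 22/9)*10 = (139/9)*10 = 1390/9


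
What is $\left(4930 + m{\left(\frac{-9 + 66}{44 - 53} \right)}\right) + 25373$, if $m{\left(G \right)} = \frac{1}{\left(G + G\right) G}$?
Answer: $\frac{21878775}{722} \approx 30303.0$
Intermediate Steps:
$m{\left(G \right)} = \frac{1}{2 G^{2}}$ ($m{\left(G \right)} = \frac{1}{2 G G} = \frac{\frac{1}{2} \frac{1}{G}}{G} = \frac{1}{2 G^{2}}$)
$\left(4930 + m{\left(\frac{-9 + 66}{44 - 53} \right)}\right) + 25373 = \left(4930 + \frac{1}{2 \frac{\left(-9 + 66\right)^{2}}{\left(44 - 53\right)^{2}}}\right) + 25373 = \left(4930 + \frac{1}{2 \cdot \frac{361}{9}}\right) + 25373 = \left(4930 + \frac{1}{2} \cdot \frac{9}{361}\right) + 25373 = \left(4930 + \frac{9}{722}\right) + 25373 = \frac{3559469}{722} + 25373 = \frac{21878775}{722}$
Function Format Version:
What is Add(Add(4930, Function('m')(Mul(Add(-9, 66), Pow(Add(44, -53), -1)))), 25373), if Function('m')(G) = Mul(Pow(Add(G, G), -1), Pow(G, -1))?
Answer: Rational(21878775, 722) ≈ 30303.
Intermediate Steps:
Function('m')(G) = Mul(Rational(1, 2), Pow(G, -2)) (Function('m')(G) = Mul(Pow(Mul(2, G), -1), Pow(G, -1)) = Mul(Mul(Rational(1, 2), Pow(G, -1)), Pow(G, -1)) = Mul(Rational(1, 2), Pow(G, -2)))
Add(Add(4930, Function('m')(Mul(Add(-9, 66), Pow(Add(44, -53), -1)))), 25373) = Add(Add(4930, Mul(Rational(1, 2), Pow(Mul(Add(-9, 66), Pow(Add(44, -53), -1)), -2))), 25373) = Add(Add(4930, Mul(Rational(1, 2), Pow(Mul(57, Pow(-9, -1)), -2))), 25373) = Add(Add(4930, Mul(Rational(1, 2), Pow(Mul(57, Rational(-1, 9)), -2))), 25373) = Add(Add(4930, Mul(Rational(1, 2), Pow(Rational(-19, 3), -2))), 25373) = Add(Add(4930, Mul(Rational(1, 2), Rational(9, 361))), 25373) = Add(Add(4930, Rational(9, 722)), 25373) = Add(Rational(3559469, 722), 25373) = Rational(21878775, 722)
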